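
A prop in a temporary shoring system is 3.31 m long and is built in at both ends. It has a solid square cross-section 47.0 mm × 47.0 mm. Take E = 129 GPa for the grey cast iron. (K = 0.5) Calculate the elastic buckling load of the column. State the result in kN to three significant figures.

I = a⁴/12 = 47.0⁴/12 = 4.066×10^5 mm⁴
I = 4.066×10^5 mm⁴ = 4.066×10^-7 m⁴
Effective length L_e = K·L = 0.5 × 3.31 = 1.655 m
P_cr = π²EI / L_e² = π² × 129×10⁹ × 4.066×10^-7 / 1.655² = 1.890×10^5 N

P_cr ≈ 189 kN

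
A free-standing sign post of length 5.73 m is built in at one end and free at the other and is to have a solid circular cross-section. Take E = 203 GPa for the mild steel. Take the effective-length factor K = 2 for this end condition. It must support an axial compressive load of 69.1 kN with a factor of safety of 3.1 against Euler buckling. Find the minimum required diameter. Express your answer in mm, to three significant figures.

d ≈ 130 mm

Required P_cr = n·P = 3.1 × 69.1 = 214.2 kN
L_e = K·L = 2 × 5.73 = 11.46 m
Required I = P_cr·L_e²/(π²E) = 2.142×10^5 × 11.46² / (π² × 2.03×10^11) = 1.404×10^-5 m⁴
I_req = 1.404×10^7 mm⁴
Solid circle: I = πd⁴/64  ⇒  d = (64I/π)^(1/4) = (64×1.404×10^7/π)^(1/4) = 130 mm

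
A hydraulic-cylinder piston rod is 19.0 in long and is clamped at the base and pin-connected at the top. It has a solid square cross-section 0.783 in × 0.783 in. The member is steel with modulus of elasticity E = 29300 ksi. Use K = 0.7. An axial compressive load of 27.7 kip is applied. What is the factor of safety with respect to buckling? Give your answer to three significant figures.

I = a⁴/12 = 0.783⁴/12 = 3.132×10^-2 in⁴
Effective length L_e = K·L = 0.7 × 19.0 = 13.30 in
P_cr = π²EI / L_e² = π² × 29300×10³ × 3.132×10^-2 / 13.30² = 5.121×10^4 lb
Factor of safety n = P_cr / P = 51.207 / 27.7 = 1.85

n ≈ 1.85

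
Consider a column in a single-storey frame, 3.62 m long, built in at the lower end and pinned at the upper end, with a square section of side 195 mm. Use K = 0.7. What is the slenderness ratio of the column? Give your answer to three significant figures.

λ ≈ 45.0

For a square r = a/√12 = 195/√12 = 56.29 mm
L_e = K·L = 0.7 × 3.62 m = 2.534 m = 2534.0 mm
λ = L_e / r_min = 2534.0 / 56.29 = 45.0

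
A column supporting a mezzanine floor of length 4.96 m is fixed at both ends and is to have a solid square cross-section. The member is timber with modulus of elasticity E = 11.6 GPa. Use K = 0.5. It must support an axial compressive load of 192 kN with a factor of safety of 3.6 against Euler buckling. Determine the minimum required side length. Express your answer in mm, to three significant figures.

a ≈ 145 mm

Required P_cr = n·P = 3.6 × 192 = 691.2 kN
L_e = K·L = 0.5 × 4.96 = 2.480 m
Required I = P_cr·L_e²/(π²E) = 6.912×10^5 × 2.480² / (π² × 1.16×10^10) = 3.713×10^-5 m⁴
I_req = 3.713×10^7 mm⁴
Solid square: I = a⁴/12  ⇒  a = (12I)^(1/4) = (12×3.713×10^7)^(1/4) = 145 mm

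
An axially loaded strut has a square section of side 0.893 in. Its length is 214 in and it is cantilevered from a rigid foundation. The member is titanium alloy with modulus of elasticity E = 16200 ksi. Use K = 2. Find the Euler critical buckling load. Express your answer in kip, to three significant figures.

I = a⁴/12 = 0.893⁴/12 = 5.299×10^-2 in⁴
Effective length L_e = K·L = 2 × 214 = 428.0 in
P_cr = π²EI / L_e² = π² × 16200×10³ × 5.299×10^-2 / 428.0² = 46.25 lb

P_cr ≈ 0.0463 kip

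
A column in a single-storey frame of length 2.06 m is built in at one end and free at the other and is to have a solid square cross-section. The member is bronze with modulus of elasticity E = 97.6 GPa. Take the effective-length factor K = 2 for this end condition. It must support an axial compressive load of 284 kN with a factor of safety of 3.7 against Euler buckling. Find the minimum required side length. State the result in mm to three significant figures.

a ≈ 122 mm

Required P_cr = n·P = 3.7 × 284 = 1051 kN
L_e = K·L = 2 × 2.06 = 4.120 m
Required I = P_cr·L_e²/(π²E) = 1.051×10^6 × 4.120² / (π² × 9.76×10^10) = 1.852×10^-5 m⁴
I_req = 1.852×10^7 mm⁴
Solid square: I = a⁴/12  ⇒  a = (12I)^(1/4) = (12×1.852×10^7)^(1/4) = 122 mm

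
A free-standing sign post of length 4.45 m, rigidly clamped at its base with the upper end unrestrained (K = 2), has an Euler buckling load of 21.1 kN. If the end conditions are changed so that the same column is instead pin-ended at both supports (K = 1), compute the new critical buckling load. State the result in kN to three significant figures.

P_cr ≈ 84.4 kN

P_cr ∝ 1/K², so P_cr,new = P_cr,old × (K_old/K_new)² = 21.1 × (2/1)²
= 21.1 × 4.000 = 84.4 kN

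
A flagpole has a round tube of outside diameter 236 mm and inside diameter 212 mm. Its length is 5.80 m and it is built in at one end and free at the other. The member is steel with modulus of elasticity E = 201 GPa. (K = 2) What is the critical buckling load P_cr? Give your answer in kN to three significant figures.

d_o = 236 mm, d_i = 212 mm
I = π(d_o⁴ − d_i⁴)/64 = π(236⁴ − 212.0⁴)/64 = 5.312×10^7 mm⁴
I = 5.312×10^7 mm⁴ = 5.312×10^-5 m⁴
Effective length L_e = K·L = 2 × 5.80 = 11.60 m
P_cr = π²EI / L_e² = π² × 201×10⁹ × 5.312×10^-5 / 11.60² = 7.831×10^5 N

P_cr ≈ 783 kN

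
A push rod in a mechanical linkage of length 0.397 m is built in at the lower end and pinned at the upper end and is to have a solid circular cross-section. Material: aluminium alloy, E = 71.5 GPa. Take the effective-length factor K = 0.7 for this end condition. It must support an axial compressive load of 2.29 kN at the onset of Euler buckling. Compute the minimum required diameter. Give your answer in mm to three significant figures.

L_e = K·L = 0.7 × 0.397 = 0.2779 m
Required I = P_cr·L_e²/(π²E) = 2.290×10^3 × 0.2779² / (π² × 7.15×10^10) = 2.506×10^-10 m⁴
I_req = 250.6 mm⁴
Solid circle: I = πd⁴/64  ⇒  d = (64I/π)^(1/4) = (64×250.6/π)^(1/4) = 8.45 mm

d ≈ 8.45 mm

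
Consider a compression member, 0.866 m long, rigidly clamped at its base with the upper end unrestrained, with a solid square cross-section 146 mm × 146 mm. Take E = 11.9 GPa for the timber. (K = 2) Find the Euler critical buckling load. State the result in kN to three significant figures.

I = a⁴/12 = 146⁴/12 = 3.786×10^7 mm⁴
I = 3.786×10^7 mm⁴ = 3.786×10^-5 m⁴
Effective length L_e = K·L = 2 × 0.866 = 1.732 m
P_cr = π²EI / L_e² = π² × 11.9×10⁹ × 3.786×10^-5 / 1.732² = 1.482×10^6 N

P_cr ≈ 1480 kN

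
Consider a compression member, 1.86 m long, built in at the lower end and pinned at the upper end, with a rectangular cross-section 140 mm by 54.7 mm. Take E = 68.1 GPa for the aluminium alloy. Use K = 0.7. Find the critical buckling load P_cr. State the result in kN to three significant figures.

Buckling occurs about the weak axis: I_min = h·b³/12 with b = 54.7 mm (the shorter side).
I_min = 140×54.7³/12 = 1.909×10^6 mm⁴
I = 1.909×10^6 mm⁴ = 1.909×10^-6 m⁴
Effective length L_e = K·L = 0.7 × 1.86 = 1.302 m
P_cr = π²EI / L_e² = π² × 68.1×10⁹ × 1.909×10^-6 / 1.302² = 7.571×10^5 N

P_cr ≈ 757 kN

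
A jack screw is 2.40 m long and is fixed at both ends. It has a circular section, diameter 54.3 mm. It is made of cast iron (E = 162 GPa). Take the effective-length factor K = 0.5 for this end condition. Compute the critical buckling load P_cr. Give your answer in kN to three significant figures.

I = πd⁴/64 = π×54.3⁴/64 = 4.267×10^5 mm⁴
I = 4.267×10^5 mm⁴ = 4.267×10^-7 m⁴
Effective length L_e = K·L = 0.5 × 2.40 = 1.200 m
P_cr = π²EI / L_e² = π² × 162×10⁹ × 4.267×10^-7 / 1.200² = 4.738×10^5 N

P_cr ≈ 474 kN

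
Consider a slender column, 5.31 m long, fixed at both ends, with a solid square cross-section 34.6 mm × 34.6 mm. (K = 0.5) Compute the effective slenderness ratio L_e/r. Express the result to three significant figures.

λ ≈ 266

I = a⁴/12 = 34.6⁴/12 = 1.194×10^5 mm⁴
A = 1.197×10^3 mm²;  r_min = √(I/A) = √(1.194×10^5/1.197×10^3) = 9.988 mm
L_e = K·L = 0.5 × 5.31 m = 2.655 m = 2655.0 mm
λ = L_e / r_min = 2655.0 / 9.988 = 266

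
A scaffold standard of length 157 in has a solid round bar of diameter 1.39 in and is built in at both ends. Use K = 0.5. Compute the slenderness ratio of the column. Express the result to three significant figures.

λ ≈ 226

For a solid circle r = d/4 = 1.39/4 = 0.3475 in
L_e = K·L = 0.5 × 157 = 78.50 in
λ = L_e / r_min = 78.500 / 0.3475 = 226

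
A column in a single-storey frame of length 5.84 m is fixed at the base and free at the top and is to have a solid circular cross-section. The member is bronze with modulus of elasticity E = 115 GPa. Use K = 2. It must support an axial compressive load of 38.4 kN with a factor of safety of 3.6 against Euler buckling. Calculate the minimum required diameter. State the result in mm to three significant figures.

Required P_cr = n·P = 3.6 × 38.4 = 138.2 kN
L_e = K·L = 2 × 5.84 = 11.68 m
Required I = P_cr·L_e²/(π²E) = 1.382×10^5 × 11.68² / (π² × 1.15×10^11) = 1.662×10^-5 m⁴
I_req = 1.662×10^7 mm⁴
Solid circle: I = πd⁴/64  ⇒  d = (64I/π)^(1/4) = (64×1.662×10^7/π)^(1/4) = 136 mm

d ≈ 136 mm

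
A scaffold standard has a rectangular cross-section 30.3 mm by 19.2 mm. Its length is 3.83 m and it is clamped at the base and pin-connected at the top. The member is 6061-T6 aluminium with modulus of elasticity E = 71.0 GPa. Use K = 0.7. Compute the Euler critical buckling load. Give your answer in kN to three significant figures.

Buckling occurs about the weak axis: I_min = h·b³/12 with b = 19.2 mm (the shorter side).
I_min = 30.3×19.2³/12 = 1.787×10^4 mm⁴
I = 1.787×10^4 mm⁴ = 1.787×10^-8 m⁴
Effective length L_e = K·L = 0.7 × 3.83 = 2.681 m
P_cr = π²EI / L_e² = π² × 71.0×10⁹ × 1.787×10^-8 / 2.681² = 1.742×10^3 N

P_cr ≈ 1.74 kN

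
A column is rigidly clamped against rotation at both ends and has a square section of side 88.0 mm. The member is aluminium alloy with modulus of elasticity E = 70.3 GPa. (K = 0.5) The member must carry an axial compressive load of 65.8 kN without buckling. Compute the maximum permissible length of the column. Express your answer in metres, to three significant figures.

L_max ≈ 14.5 m

I = a⁴/12 = 88.0⁴/12 = 4.997×10^6 mm⁴
I = 4.997×10^-6 m⁴
At the buckling limit P_cr = P = 6.580×10^4 N
From P_cr = π²EI/(K·L)²:  L = (1/K)·√(π²EI/P_cr) = (1/0.5)·√(π²×7.03×10^10×4.997×10^-6/6.580×10^4)
L = 14.5 m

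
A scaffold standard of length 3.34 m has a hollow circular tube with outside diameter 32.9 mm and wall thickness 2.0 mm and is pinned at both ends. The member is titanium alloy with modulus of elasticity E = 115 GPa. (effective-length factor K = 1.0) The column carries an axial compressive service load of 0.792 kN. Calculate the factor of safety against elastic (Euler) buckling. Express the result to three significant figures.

n ≈ 2.99

Inner diameter d_i = 32.9 − 2×2.0 = 28.90 mm
I = π(d_o⁴ − d_i⁴)/64 = π(32.9⁴ − 28.90⁴)/64 = 2.327×10^4 mm⁴
I = 2.327×10^4 mm⁴ = 2.327×10^-8 m⁴
Effective length L_e = K·L = 1 × 3.34 = 3.340 m
P_cr = π²EI / L_e² = π² × 115×10⁹ × 2.327×10^-8 / 3.340² = 2.367×10^3 N
Factor of safety n = P_cr / P = 2.3675 / 0.792 = 2.99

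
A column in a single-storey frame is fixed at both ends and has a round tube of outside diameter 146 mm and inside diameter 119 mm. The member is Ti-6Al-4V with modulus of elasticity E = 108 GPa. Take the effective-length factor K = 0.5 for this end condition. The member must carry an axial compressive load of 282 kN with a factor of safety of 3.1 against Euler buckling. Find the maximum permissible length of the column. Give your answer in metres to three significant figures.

L_max ≈ 7.80 m

d_o = 146 mm, d_i = 119 mm
I = π(d_o⁴ − d_i⁴)/64 = π(146⁴ − 119.0⁴)/64 = 1.246×10^7 mm⁴
I = 1.246×10^-5 m⁴
Required critical load P_cr = n·P = 3.1 × 282 = 874.2 kN = 8.742×10^5 N
From P_cr = π²EI/(K·L)²:  L = (1/K)·√(π²EI/P_cr) = (1/0.5)·√(π²×1.08×10^11×1.246×10^-5/8.742×10^5)
L = 7.80 m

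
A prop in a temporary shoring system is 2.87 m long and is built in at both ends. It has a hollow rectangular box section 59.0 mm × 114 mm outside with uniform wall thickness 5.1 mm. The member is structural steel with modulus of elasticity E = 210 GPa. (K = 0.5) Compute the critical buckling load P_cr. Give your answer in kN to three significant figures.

Inner dimensions: h_i = 114 − 2×5.1 = 103.8 mm, b_i = 59.0 − 2×5.1 = 48.80 mm
Weak-axis I_min = (h_o·b_o³ − h_i·b_i³)/12 with b_o = 59.0, b_i = 48.80 mm (shorter outer/inner sides).
I_min = (114×59.0³ − 103.8×48.80³)/12 = 9.458×10^5 mm⁴
I = 9.458×10^5 mm⁴ = 9.458×10^-7 m⁴
Effective length L_e = K·L = 0.5 × 2.87 = 1.435 m
P_cr = π²EI / L_e² = π² × 210×10⁹ × 9.458×10^-7 / 1.435² = 9.520×10^5 N

P_cr ≈ 952 kN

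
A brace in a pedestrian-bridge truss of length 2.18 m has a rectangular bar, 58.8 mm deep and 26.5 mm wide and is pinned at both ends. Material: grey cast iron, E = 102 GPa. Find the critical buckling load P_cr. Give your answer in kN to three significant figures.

P_cr ≈ 19.3 kN

Buckling occurs about the weak axis: I_min = h·b³/12 with b = 26.5 mm (the shorter side).
I_min = 58.8×26.5³/12 = 9.119×10^4 mm⁴
I = 9.119×10^4 mm⁴ = 9.119×10^-8 m⁴
Effective length L_e = K·L = 1 × 2.18 = 2.180 m
P_cr = π²EI / L_e² = π² × 102×10⁹ × 9.119×10^-8 / 2.180² = 1.932×10^4 N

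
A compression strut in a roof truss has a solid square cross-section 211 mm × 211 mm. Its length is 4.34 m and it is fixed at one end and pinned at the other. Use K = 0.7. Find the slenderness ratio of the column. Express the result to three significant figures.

For a square r = a/√12 = 211/√12 = 60.91 mm
L_e = K·L = 0.7 × 4.34 m = 3.038 m = 3038.0 mm
λ = L_e / r_min = 3038.0 / 60.91 = 49.9

λ ≈ 49.9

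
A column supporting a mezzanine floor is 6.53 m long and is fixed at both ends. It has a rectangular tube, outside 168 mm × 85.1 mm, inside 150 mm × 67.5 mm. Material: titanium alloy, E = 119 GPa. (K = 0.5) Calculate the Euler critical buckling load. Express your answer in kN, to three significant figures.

P_cr ≈ 527 kN

Weak-axis I_min = (h_o·b_o³ − h_i·b_i³)/12 with b_o = 85.1, b_i = 67.50 mm (shorter outer/inner sides).
I_min = (168×85.1³ − 150.0×67.50³)/12 = 4.784×10^6 mm⁴
I = 4.784×10^6 mm⁴ = 4.784×10^-6 m⁴
Effective length L_e = K·L = 0.5 × 6.53 = 3.265 m
P_cr = π²EI / L_e² = π² × 119×10⁹ × 4.784×10^-6 / 3.265² = 5.271×10^5 N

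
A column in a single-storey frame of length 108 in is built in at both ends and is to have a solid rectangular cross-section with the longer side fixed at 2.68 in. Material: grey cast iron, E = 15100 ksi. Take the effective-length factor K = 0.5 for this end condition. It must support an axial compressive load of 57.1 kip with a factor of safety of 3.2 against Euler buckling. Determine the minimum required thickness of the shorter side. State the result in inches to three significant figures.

Required P_cr = n·P = 3.2 × 57.1 = 182.7 kip
L_e = K·L = 0.5 × 108 = 54.00 in
Required I = P_cr·L_e²/(π²E) = 1.827×10^5 × 54.00² / (π² × 1.51×10^7) = 3.575 in⁴
Rectangle, weak axis: I_min = h·b³/12 with h = 2.68 in fixed  ⇒  b = (12I/h)^(1/3) = 2.52 in

b ≈ 2.52 in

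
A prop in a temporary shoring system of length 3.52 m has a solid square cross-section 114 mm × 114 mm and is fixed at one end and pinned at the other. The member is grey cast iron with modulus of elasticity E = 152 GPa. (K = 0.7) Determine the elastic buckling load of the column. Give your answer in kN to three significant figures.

P_cr ≈ 3480 kN

I = a⁴/12 = 114⁴/12 = 1.407×10^7 mm⁴
I = 1.407×10^7 mm⁴ = 1.407×10^-5 m⁴
Effective length L_e = K·L = 0.7 × 3.52 = 2.464 m
P_cr = π²EI / L_e² = π² × 152×10⁹ × 1.407×10^-5 / 2.464² = 3.478×10^6 N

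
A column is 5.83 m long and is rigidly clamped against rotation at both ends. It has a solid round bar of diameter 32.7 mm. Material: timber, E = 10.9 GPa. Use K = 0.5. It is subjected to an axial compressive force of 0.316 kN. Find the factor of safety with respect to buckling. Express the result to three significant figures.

I = πd⁴/64 = π×32.7⁴/64 = 5.613×10^4 mm⁴
I = 5.613×10^4 mm⁴ = 5.613×10^-8 m⁴
Effective length L_e = K·L = 0.5 × 5.83 = 2.915 m
P_cr = π²EI / L_e² = π² × 10.9×10⁹ × 5.613×10^-8 / 2.915² = 710.6 N
Factor of safety n = P_cr / P = 0.71058 / 0.316 = 2.25

n ≈ 2.25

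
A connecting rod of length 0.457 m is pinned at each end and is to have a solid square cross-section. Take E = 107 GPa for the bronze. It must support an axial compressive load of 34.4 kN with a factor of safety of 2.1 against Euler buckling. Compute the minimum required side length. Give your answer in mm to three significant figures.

a ≈ 20.3 mm

Required P_cr = n·P = 2.1 × 34.4 = 72.24 kN
L_e = K·L = 1 × 0.457 = 0.4570 m
Required I = P_cr·L_e²/(π²E) = 7.224×10^4 × 0.4570² / (π² × 1.07×10^11) = 1.429×10^-8 m⁴
I_req = 1.429×10^4 mm⁴
Solid square: I = a⁴/12  ⇒  a = (12I)^(1/4) = (12×1.429×10^4)^(1/4) = 20.3 mm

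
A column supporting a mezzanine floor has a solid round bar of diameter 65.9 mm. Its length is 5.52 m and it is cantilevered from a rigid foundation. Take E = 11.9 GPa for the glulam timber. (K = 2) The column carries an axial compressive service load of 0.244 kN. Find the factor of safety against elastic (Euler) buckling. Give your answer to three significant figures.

I = πd⁴/64 = π×65.9⁴/64 = 9.258×10^5 mm⁴
I = 9.258×10^5 mm⁴ = 9.258×10^-7 m⁴
Effective length L_e = K·L = 2 × 5.52 = 11.04 m
P_cr = π²EI / L_e² = π² × 11.9×10⁹ × 9.258×10^-7 / 11.04² = 892.1 N
Factor of safety n = P_cr / P = 0.89211 / 0.244 = 3.66

n ≈ 3.66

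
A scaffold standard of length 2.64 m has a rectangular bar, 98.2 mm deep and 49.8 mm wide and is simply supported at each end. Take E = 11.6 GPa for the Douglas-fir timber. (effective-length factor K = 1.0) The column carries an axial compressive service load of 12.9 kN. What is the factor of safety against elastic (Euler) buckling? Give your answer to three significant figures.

n ≈ 1.29

Buckling occurs about the weak axis: I_min = h·b³/12 with b = 49.8 mm (the shorter side).
I_min = 98.2×49.8³/12 = 1.011×10^6 mm⁴
I = 1.011×10^6 mm⁴ = 1.011×10^-6 m⁴
Effective length L_e = K·L = 1 × 2.64 = 2.640 m
P_cr = π²EI / L_e² = π² × 11.6×10⁹ × 1.011×10^-6 / 2.640² = 1.660×10^4 N
Factor of safety n = P_cr / P = 16.602 / 12.9 = 1.29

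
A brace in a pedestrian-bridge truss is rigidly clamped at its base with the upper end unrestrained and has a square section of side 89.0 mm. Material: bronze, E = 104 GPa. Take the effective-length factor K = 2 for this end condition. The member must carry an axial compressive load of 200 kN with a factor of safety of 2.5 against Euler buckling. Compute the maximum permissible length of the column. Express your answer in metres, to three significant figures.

L_max ≈ 1.64 m

I = a⁴/12 = 89.0⁴/12 = 5.229×10^6 mm⁴
I = 5.229×10^-6 m⁴
Required critical load P_cr = n·P = 2.5 × 200 = 500.0 kN = 5.000×10^5 N
From P_cr = π²EI/(K·L)²:  L = (1/K)·√(π²EI/P_cr) = (1/2)·√(π²×1.04×10^11×5.229×10^-6/5.000×10^5)
L = 1.64 m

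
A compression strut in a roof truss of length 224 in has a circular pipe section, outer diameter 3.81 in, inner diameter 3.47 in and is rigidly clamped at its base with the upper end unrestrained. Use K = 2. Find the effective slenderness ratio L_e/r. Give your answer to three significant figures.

d_o = 3.81 in, d_i = 3.47 in
I = π(d_o⁴ − d_i⁴)/64 = π(3.81⁴ − 3.470⁴)/64 = 3.227 in⁴
A = 1.944 in²;  r_min = √(I/A) = √(3.227/1.944) = 1.288 in
L_e = K·L = 2 × 224 = 448.0 in
λ = L_e / r_min = 448.00 / 1.288 = 348

λ ≈ 348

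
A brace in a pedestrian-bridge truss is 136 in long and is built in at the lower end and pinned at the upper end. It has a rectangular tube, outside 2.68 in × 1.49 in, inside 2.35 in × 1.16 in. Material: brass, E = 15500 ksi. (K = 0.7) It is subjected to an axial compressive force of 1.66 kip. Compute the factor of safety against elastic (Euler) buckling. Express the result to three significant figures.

n ≈ 4.40

Weak-axis I_min = (h_o·b_o³ − h_i·b_i³)/12 with b_o = 1.49, b_i = 1.160 in (shorter outer/inner sides).
I_min = (2.68×1.49³ − 2.350×1.160³)/12 = 0.4331 in⁴
Effective length L_e = K·L = 0.7 × 136 = 95.20 in
P_cr = π²EI / L_e² = π² × 15500×10³ × 0.4331 / 95.20² = 7.310×10^3 lb
Factor of safety n = P_cr / P = 7.3105 / 1.66 = 4.40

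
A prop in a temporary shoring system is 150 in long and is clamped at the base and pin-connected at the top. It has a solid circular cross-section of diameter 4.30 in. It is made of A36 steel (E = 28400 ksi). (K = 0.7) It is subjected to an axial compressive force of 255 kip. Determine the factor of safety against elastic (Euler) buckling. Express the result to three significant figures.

I = πd⁴/64 = π×4.30⁴/64 = 16.78 in⁴
Effective length L_e = K·L = 0.7 × 150 = 105.0 in
P_cr = π²EI / L_e² = π² × 28400×10³ × 16.78 / 105.0² = 4.267×10^5 lb
Factor of safety n = P_cr / P = 426.66 / 255 = 1.67

n ≈ 1.67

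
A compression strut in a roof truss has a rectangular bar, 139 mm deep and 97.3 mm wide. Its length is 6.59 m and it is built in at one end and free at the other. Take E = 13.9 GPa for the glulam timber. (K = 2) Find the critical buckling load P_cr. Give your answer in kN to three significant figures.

P_cr ≈ 8.43 kN

Buckling occurs about the weak axis: I_min = h·b³/12 with b = 97.3 mm (the shorter side).
I_min = 139×97.3³/12 = 1.067×10^7 mm⁴
I = 1.067×10^7 mm⁴ = 1.067×10^-5 m⁴
Effective length L_e = K·L = 2 × 6.59 = 13.18 m
P_cr = π²EI / L_e² = π² × 13.9×10⁹ × 1.067×10^-5 / 13.18² = 8.427×10^3 N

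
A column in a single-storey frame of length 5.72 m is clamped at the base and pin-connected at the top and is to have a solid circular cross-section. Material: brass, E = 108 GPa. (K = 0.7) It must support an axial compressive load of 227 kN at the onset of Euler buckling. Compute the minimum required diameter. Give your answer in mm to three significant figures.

L_e = K·L = 0.7 × 5.72 = 4.004 m
Required I = P_cr·L_e²/(π²E) = 2.270×10^5 × 4.004² / (π² × 1.08×10^11) = 3.414×10^-6 m⁴
I_req = 3.414×10^6 mm⁴
Solid circle: I = πd⁴/64  ⇒  d = (64I/π)^(1/4) = (64×3.414×10^6/π)^(1/4) = 91.3 mm

d ≈ 91.3 mm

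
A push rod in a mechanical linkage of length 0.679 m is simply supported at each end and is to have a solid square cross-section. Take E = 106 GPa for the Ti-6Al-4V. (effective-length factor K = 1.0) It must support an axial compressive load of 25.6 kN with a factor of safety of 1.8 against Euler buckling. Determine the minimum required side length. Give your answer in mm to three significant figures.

Required P_cr = n·P = 1.8 × 25.6 = 46.08 kN
L_e = K·L = 1 × 0.679 = 0.6790 m
Required I = P_cr·L_e²/(π²E) = 4.608×10^4 × 0.6790² / (π² × 1.06×10^11) = 2.031×10^-8 m⁴
I_req = 2.031×10^4 mm⁴
Solid square: I = a⁴/12  ⇒  a = (12I)^(1/4) = (12×2.031×10^4)^(1/4) = 22.2 mm

a ≈ 22.2 mm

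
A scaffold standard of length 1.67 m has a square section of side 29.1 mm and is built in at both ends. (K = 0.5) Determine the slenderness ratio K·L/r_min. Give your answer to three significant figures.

λ ≈ 99.4

For a square r = a/√12 = 29.1/√12 = 8.400 mm
L_e = K·L = 0.5 × 1.67 m = 0.8350 m = 835.00 mm
λ = L_e / r_min = 835.00 / 8.400 = 99.4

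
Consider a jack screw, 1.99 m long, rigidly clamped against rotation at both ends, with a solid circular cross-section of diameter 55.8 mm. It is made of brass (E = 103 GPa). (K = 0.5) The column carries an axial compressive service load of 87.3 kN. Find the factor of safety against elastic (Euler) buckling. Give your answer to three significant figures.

I = πd⁴/64 = π×55.8⁴/64 = 4.759×10^5 mm⁴
I = 4.759×10^5 mm⁴ = 4.759×10^-7 m⁴
Effective length L_e = K·L = 0.5 × 1.99 = 0.9950 m
P_cr = π²EI / L_e² = π² × 103×10⁹ × 4.759×10^-7 / 0.9950² = 4.886×10^5 N
Factor of safety n = P_cr / P = 488.65 / 87.3 = 5.60

n ≈ 5.60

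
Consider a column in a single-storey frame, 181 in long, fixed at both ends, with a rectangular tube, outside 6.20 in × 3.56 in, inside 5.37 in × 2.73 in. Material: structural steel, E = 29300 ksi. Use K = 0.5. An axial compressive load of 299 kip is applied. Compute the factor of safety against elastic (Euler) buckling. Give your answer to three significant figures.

Weak-axis I_min = (h_o·b_o³ − h_i·b_i³)/12 with b_o = 3.56, b_i = 2.730 in (shorter outer/inner sides).
I_min = (6.20×3.56³ − 5.370×2.730³)/12 = 14.21 in⁴
Effective length L_e = K·L = 0.5 × 181 = 90.50 in
P_cr = π²EI / L_e² = π² × 29300×10³ × 14.21 / 90.50² = 5.016×10^5 lb
Factor of safety n = P_cr / P = 501.58 / 299 = 1.68

n ≈ 1.68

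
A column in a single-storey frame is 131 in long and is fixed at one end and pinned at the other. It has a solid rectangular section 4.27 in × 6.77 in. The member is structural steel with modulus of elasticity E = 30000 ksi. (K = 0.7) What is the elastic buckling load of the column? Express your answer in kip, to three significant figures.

Buckling occurs about the weak axis: I_min = h·b³/12 with b = 4.27 in (the shorter side).
I_min = 6.77×4.27³/12 = 43.92 in⁴
Effective length L_e = K·L = 0.7 × 131 = 91.70 in
P_cr = π²EI / L_e² = π² × 30000×10³ × 43.92 / 91.70² = 1.547×10^6 lb

P_cr ≈ 1550 kip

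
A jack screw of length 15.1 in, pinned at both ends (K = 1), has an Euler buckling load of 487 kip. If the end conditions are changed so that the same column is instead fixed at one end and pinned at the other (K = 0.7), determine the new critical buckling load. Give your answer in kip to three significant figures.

P_cr ≈ 994 kip

P_cr ∝ 1/K², so P_cr,new = P_cr,old × (K_old/K_new)² = 487 × (1/0.7)²
= 487 × 2.041 = 994 kip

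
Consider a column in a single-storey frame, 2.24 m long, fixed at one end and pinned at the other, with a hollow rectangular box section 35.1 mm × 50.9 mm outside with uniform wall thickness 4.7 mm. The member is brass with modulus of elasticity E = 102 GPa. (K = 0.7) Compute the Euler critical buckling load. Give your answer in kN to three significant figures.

P_cr ≈ 51.1 kN

Inner dimensions: h_i = 50.9 − 2×4.7 = 41.50 mm, b_i = 35.1 − 2×4.7 = 25.70 mm
Weak-axis I_min = (h_o·b_o³ − h_i·b_i³)/12 with b_o = 35.1, b_i = 25.70 mm (shorter outer/inner sides).
I_min = (50.9×35.1³ − 41.50×25.70³)/12 = 1.247×10^5 mm⁴
I = 1.247×10^5 mm⁴ = 1.247×10^-7 m⁴
Effective length L_e = K·L = 0.7 × 2.24 = 1.568 m
P_cr = π²EI / L_e² = π² × 102×10⁹ × 1.247×10^-7 / 1.568² = 5.107×10^4 N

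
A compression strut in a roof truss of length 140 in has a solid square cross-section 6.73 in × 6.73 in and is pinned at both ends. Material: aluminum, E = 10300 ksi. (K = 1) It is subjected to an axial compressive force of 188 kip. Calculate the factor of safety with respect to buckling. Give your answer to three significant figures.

n ≈ 4.72

I = a⁴/12 = 6.73⁴/12 = 171.0 in⁴
Effective length L_e = K·L = 1 × 140 = 140.0 in
P_cr = π²EI / L_e² = π² × 10300×10³ × 171.0 / 140.0² = 8.867×10^5 lb
Factor of safety n = P_cr / P = 886.67 / 188 = 4.72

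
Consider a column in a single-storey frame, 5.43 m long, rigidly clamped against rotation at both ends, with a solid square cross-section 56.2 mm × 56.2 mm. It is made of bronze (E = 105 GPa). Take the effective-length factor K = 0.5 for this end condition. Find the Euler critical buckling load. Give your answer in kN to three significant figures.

I = a⁴/12 = 56.2⁴/12 = 8.313×10^5 mm⁴
I = 8.313×10^5 mm⁴ = 8.313×10^-7 m⁴
Effective length L_e = K·L = 0.5 × 5.43 = 2.715 m
P_cr = π²EI / L_e² = π² × 105×10⁹ × 8.313×10^-7 / 2.715² = 1.169×10^5 N

P_cr ≈ 117 kN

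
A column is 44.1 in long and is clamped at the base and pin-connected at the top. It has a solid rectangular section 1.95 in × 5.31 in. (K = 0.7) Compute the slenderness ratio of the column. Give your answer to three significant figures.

For a rectangle r_min = b/√12 = 1.95/√12 = 0.5629 in
L_e = K·L = 0.7 × 44.1 = 30.87 in
λ = L_e / r_min = 30.870 / 0.5629 = 54.8

λ ≈ 54.8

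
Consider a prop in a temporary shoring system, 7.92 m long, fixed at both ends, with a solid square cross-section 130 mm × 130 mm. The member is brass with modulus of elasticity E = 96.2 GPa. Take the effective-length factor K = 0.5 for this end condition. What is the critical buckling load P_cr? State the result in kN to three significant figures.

P_cr ≈ 1440 kN

I = a⁴/12 = 130⁴/12 = 2.380×10^7 mm⁴
I = 2.380×10^7 mm⁴ = 2.380×10^-5 m⁴
Effective length L_e = K·L = 0.5 × 7.92 = 3.960 m
P_cr = π²EI / L_e² = π² × 96.2×10⁹ × 2.380×10^-5 / 3.960² = 1.441×10^6 N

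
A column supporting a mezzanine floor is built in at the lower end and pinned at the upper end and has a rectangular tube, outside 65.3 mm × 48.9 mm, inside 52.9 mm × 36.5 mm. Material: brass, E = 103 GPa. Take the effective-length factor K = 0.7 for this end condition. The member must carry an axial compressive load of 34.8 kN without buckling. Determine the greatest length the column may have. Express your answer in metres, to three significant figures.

L_max ≈ 5.02 m

Weak-axis I_min = (h_o·b_o³ − h_i·b_i³)/12 with b_o = 48.9, b_i = 36.50 mm (shorter outer/inner sides).
I_min = (65.3×48.9³ − 52.90×36.50³)/12 = 4.219×10^5 mm⁴
I = 4.219×10^-7 m⁴
At the buckling limit P_cr = P = 3.480×10^4 N
From P_cr = π²EI/(K·L)²:  L = (1/K)·√(π²EI/P_cr) = (1/0.7)·√(π²×1.03×10^11×4.219×10^-7/3.480×10^4)
L = 5.02 m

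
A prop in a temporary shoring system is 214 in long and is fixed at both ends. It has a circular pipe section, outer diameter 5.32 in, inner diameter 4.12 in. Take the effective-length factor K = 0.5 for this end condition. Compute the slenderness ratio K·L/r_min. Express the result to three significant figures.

d_o = 5.32 in, d_i = 4.12 in
I = π(d_o⁴ − d_i⁴)/64 = π(5.32⁴ − 4.120⁴)/64 = 25.18 in⁴
A = 8.897 in²;  r_min = √(I/A) = √(25.18/8.897) = 1.682 in
L_e = K·L = 0.5 × 214 = 107.0 in
λ = L_e / r_min = 107.00 / 1.682 = 63.6

λ ≈ 63.6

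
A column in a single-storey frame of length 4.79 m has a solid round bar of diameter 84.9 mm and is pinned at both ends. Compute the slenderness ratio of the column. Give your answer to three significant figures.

I = πd⁴/64 = π×84.9⁴/64 = 2.550×10^6 mm⁴
A = 5.661×10^3 mm²;  r_min = √(I/A) = √(2.550×10^6/5.661×10^3) = 21.22 mm
L_e = K·L = 1 × 4.79 m = 4.790 m = 4790.0 mm
λ = L_e / r_min = 4790.0 / 21.22 = 226

λ ≈ 226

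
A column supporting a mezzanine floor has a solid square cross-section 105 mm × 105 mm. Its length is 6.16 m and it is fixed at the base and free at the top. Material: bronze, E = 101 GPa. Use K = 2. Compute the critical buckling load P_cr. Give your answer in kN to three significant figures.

P_cr ≈ 66.5 kN

I = a⁴/12 = 105⁴/12 = 1.013×10^7 mm⁴
I = 1.013×10^7 mm⁴ = 1.013×10^-5 m⁴
Effective length L_e = K·L = 2 × 6.16 = 12.32 m
P_cr = π²EI / L_e² = π² × 101×10⁹ × 1.013×10^-5 / 12.32² = 6.652×10^4 N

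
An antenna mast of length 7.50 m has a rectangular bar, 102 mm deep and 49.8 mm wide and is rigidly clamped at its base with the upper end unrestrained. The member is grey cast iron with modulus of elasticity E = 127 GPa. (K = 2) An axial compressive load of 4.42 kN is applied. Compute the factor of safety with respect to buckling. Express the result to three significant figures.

n ≈ 1.32

Buckling occurs about the weak axis: I_min = h·b³/12 with b = 49.8 mm (the shorter side).
I_min = 102×49.8³/12 = 1.050×10^6 mm⁴
I = 1.050×10^6 mm⁴ = 1.050×10^-6 m⁴
Effective length L_e = K·L = 2 × 7.50 = 15.00 m
P_cr = π²EI / L_e² = π² × 127×10⁹ × 1.050×10^-6 / 15.00² = 5.848×10^3 N
Factor of safety n = P_cr / P = 5.8483 / 4.42 = 1.32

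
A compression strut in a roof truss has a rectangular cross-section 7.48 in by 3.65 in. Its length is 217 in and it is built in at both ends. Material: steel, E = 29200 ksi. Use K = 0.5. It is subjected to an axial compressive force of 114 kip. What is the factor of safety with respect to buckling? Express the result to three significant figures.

Buckling occurs about the weak axis: I_min = h·b³/12 with b = 3.65 in (the shorter side).
I_min = 7.48×3.65³/12 = 30.31 in⁴
Effective length L_e = K·L = 0.5 × 217 = 108.5 in
P_cr = π²EI / L_e² = π² × 29200×10³ × 30.31 / 108.5² = 7.420×10^5 lb
Factor of safety n = P_cr / P = 742.03 / 114 = 6.51

n ≈ 6.51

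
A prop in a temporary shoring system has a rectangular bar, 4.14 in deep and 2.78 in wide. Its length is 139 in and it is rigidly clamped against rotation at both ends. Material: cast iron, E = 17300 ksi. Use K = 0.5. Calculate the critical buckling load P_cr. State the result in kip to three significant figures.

P_cr ≈ 262 kip

Buckling occurs about the weak axis: I_min = h·b³/12 with b = 2.78 in (the shorter side).
I_min = 4.14×2.78³/12 = 7.412 in⁴
Effective length L_e = K·L = 0.5 × 139 = 69.50 in
P_cr = π²EI / L_e² = π² × 17300×10³ × 7.412 / 69.50² = 2.620×10^5 lb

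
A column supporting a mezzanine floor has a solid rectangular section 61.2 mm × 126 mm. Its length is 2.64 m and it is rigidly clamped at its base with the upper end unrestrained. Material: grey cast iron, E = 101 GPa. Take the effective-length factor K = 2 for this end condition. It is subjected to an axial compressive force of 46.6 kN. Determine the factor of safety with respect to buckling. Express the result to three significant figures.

Buckling occurs about the weak axis: I_min = h·b³/12 with b = 61.2 mm (the shorter side).
I_min = 126×61.2³/12 = 2.407×10^6 mm⁴
I = 2.407×10^6 mm⁴ = 2.407×10^-6 m⁴
Effective length L_e = K·L = 2 × 2.64 = 5.280 m
P_cr = π²EI / L_e² = π² × 101×10⁹ × 2.407×10^-6 / 5.280² = 8.606×10^4 N
Factor of safety n = P_cr / P = 86.059 / 46.6 = 1.85

n ≈ 1.85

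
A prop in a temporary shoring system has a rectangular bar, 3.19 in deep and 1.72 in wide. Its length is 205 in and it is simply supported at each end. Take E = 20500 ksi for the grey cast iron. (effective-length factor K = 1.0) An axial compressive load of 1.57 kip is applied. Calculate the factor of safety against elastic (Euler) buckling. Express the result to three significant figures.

n ≈ 4.15

Buckling occurs about the weak axis: I_min = h·b³/12 with b = 1.72 in (the shorter side).
I_min = 3.19×1.72³/12 = 1.353 in⁴
Effective length L_e = K·L = 1 × 205 = 205.0 in
P_cr = π²EI / L_e² = π² × 20500×10³ × 1.353 / 205.0² = 6.512×10^3 lb
Factor of safety n = P_cr / P = 6.5124 / 1.57 = 4.15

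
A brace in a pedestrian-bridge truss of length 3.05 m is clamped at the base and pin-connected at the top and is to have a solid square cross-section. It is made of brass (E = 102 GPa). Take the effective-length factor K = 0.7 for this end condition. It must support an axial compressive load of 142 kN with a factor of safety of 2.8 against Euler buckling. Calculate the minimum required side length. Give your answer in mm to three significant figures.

a ≈ 68.2 mm

Required P_cr = n·P = 2.8 × 142 = 397.6 kN
L_e = K·L = 0.7 × 3.05 = 2.135 m
Required I = P_cr·L_e²/(π²E) = 3.976×10^5 × 2.135² / (π² × 1.02×10^11) = 1.800×10^-6 m⁴
I_req = 1.800×10^6 mm⁴
Solid square: I = a⁴/12  ⇒  a = (12I)^(1/4) = (12×1.800×10^6)^(1/4) = 68.2 mm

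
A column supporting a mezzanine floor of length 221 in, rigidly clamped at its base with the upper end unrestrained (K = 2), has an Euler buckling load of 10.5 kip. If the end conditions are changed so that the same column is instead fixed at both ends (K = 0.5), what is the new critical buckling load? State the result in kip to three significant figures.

P_cr ∝ 1/K², so P_cr,new = P_cr,old × (K_old/K_new)² = 10.5 × (2/0.5)²
= 10.5 × 16.00 = 168 kip

P_cr ≈ 168 kip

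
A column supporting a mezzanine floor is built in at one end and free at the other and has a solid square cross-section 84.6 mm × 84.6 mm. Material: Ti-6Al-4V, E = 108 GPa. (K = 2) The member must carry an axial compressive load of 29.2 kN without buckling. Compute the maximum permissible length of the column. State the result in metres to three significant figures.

I = a⁴/12 = 84.6⁴/12 = 4.269×10^6 mm⁴
I = 4.269×10^-6 m⁴
At the buckling limit P_cr = P = 2.920×10^4 N
From P_cr = π²EI/(K·L)²:  L = (1/K)·√(π²EI/P_cr) = (1/2)·√(π²×1.08×10^11×4.269×10^-6/2.920×10^4)
L = 6.24 m

L_max ≈ 6.24 m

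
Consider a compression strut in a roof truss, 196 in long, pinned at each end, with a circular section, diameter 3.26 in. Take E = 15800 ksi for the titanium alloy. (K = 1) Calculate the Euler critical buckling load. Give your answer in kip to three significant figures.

P_cr ≈ 22.5 kip

I = πd⁴/64 = π×3.26⁴/64 = 5.544 in⁴
Effective length L_e = K·L = 1 × 196 = 196.0 in
P_cr = π²EI / L_e² = π² × 15800×10³ × 5.544 / 196.0² = 2.251×10^4 lb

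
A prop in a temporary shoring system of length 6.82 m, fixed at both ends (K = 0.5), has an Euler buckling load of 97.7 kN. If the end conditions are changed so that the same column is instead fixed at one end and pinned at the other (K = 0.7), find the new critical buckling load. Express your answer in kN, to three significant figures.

P_cr ≈ 49.8 kN

P_cr ∝ 1/K², so P_cr,new = P_cr,old × (K_old/K_new)² = 97.7 × (0.5/0.7)²
= 97.7 × 0.5102 = 49.8 kN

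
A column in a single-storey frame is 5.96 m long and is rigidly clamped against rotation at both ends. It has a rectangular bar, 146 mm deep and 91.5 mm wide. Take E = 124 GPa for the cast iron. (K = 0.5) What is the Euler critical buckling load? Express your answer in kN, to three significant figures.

P_cr ≈ 1280 kN

Buckling occurs about the weak axis: I_min = h·b³/12 with b = 91.5 mm (the shorter side).
I_min = 146×91.5³/12 = 9.320×10^6 mm⁴
I = 9.320×10^6 mm⁴ = 9.320×10^-6 m⁴
Effective length L_e = K·L = 0.5 × 5.96 = 2.980 m
P_cr = π²EI / L_e² = π² × 124×10⁹ × 9.320×10^-6 / 2.980² = 1.284×10^6 N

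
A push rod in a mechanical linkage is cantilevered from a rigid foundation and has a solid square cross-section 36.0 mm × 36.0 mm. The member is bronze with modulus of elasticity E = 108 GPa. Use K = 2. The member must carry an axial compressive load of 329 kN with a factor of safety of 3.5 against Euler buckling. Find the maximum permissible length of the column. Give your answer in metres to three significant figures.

I = a⁴/12 = 36.0⁴/12 = 1.400×10^5 mm⁴
I = 1.400×10^-7 m⁴
Required critical load P_cr = n·P = 3.5 × 329 = 1152 kN = 1.151×10^6 N
From P_cr = π²EI/(K·L)²:  L = (1/K)·√(π²EI/P_cr) = (1/2)·√(π²×1.08×10^11×1.400×10^-7/1.151×10^6)
L = 0.180 m

L_max ≈ 0.180 m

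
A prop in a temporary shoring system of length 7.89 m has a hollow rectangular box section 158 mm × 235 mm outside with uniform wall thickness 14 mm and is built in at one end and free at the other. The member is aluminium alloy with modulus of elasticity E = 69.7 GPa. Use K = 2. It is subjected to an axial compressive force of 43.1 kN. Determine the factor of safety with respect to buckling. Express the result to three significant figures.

Inner dimensions: h_i = 235 − 2×14 = 207.0 mm, b_i = 158 − 2×14 = 130.0 mm
Weak-axis I_min = (h_o·b_o³ − h_i·b_i³)/12 with b_o = 158, b_i = 130.0 mm (shorter outer/inner sides).
I_min = (235×158³ − 207.0×130.0³)/12 = 3.934×10^7 mm⁴
I = 3.934×10^7 mm⁴ = 3.934×10^-5 m⁴
Effective length L_e = K·L = 2 × 7.89 = 15.78 m
P_cr = π²EI / L_e² = π² × 69.7×10⁹ × 3.934×10^-5 / 15.78² = 1.087×10^5 N
Factor of safety n = P_cr / P = 108.69 / 43.1 = 2.52

n ≈ 2.52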